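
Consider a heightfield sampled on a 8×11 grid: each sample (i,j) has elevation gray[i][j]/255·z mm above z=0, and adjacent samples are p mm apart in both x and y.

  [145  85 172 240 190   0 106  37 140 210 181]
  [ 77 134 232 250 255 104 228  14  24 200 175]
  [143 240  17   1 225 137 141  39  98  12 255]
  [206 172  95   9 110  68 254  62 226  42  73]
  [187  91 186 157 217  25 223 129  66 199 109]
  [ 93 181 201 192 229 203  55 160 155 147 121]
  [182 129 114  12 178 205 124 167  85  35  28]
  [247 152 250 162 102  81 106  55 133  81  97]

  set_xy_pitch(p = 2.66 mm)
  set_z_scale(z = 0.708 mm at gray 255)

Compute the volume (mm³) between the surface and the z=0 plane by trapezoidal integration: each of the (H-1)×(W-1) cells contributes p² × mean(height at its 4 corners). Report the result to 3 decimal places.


height_mm = gray/255 × 0.708; cell vol = 2.66² × mean(4 corners)
unit = 2.66² × 0.708 / (4×255) = 0.0049113 mm³ per gray-sum
row 0: Σ corner-gray over 10 cells = 5820  → 28.5838
row 1: Σ corner-gray over 10 cells = 5352  → 26.2853
row 2: Σ corner-gray over 10 cells = 4573  → 22.4594
row 3: Σ corner-gray over 10 cells = 5237  → 25.7205
row 4: Σ corner-gray over 10 cells = 6142  → 30.1652
row 5: Σ corner-gray over 10 cells = 5568  → 27.3461
row 6: Σ corner-gray over 10 cells = 4896  → 24.0457
Σ rows: total corner-gray = 37588  → 184.6059 mm³

184.606


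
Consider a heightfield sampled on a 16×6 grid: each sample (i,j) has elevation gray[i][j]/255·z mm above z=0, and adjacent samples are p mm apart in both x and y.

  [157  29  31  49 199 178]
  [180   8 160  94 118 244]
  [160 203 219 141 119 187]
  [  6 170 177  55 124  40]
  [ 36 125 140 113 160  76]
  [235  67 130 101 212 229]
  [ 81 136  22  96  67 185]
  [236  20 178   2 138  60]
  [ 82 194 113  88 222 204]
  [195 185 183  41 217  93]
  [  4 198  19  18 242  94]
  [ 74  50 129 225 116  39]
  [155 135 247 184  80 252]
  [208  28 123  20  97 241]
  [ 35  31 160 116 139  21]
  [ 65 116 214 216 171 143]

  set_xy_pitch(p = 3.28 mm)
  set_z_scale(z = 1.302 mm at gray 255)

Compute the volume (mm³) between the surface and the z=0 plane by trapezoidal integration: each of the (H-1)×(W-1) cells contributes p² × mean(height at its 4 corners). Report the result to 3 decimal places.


height_mm = gray/255 × 1.302; cell vol = 3.28² × mean(4 corners)
unit = 3.28² × 1.302 / (4×255) = 0.0137328 mm³ per gray-sum
row 0: Σ corner-gray over 5 cells = 2135  → 29.3195
row 1: Σ corner-gray over 5 cells = 2895  → 39.7564
row 2: Σ corner-gray over 5 cells = 2809  → 38.5754
row 3: Σ corner-gray over 5 cells = 2286  → 31.3931
row 4: Σ corner-gray over 5 cells = 2672  → 36.6940
row 5: Σ corner-gray over 5 cells = 2392  → 32.8488
row 6: Σ corner-gray over 5 cells = 1880  → 25.8176
row 7: Σ corner-gray over 5 cells = 2492  → 34.2221
row 8: Σ corner-gray over 5 cells = 3060  → 42.0223
row 9: Σ corner-gray over 5 cells = 2592  → 35.5954
row 10: Σ corner-gray over 5 cells = 2205  → 30.2808
row 11: Σ corner-gray over 5 cells = 2852  → 39.1659
row 12: Σ corner-gray over 5 cells = 2684  → 36.8588
row 13: Σ corner-gray over 5 cells = 1933  → 26.5455
row 14: Σ corner-gray over 5 cells = 2590  → 35.5679
Σ rows: total corner-gray = 37477  → 514.6634 mm³

514.663


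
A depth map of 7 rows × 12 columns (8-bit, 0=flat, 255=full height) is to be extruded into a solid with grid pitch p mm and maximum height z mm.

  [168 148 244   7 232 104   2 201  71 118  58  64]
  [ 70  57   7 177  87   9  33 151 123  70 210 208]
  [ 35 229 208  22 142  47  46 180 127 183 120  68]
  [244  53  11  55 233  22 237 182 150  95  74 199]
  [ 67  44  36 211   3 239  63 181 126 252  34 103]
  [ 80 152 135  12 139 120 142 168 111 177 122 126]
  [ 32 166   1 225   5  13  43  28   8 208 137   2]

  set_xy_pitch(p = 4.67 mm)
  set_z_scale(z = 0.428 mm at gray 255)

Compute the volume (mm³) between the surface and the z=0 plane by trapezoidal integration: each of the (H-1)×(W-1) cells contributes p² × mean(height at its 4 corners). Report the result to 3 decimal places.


273.913

height_mm = gray/255 × 0.428; cell vol = 4.67² × mean(4 corners)
unit = 4.67² × 0.428 / (4×255) = 0.00915119 mm³ per gray-sum
row 0: Σ corner-gray over 11 cells = 4728  → 43.2668
row 1: Σ corner-gray over 11 cells = 4837  → 44.2643
row 2: Σ corner-gray over 11 cells = 5378  → 49.2151
row 3: Σ corner-gray over 11 cells = 5215  → 47.7234
row 4: Σ corner-gray over 11 cells = 5310  → 48.5928
row 5: Σ corner-gray over 11 cells = 4464  → 40.8509
Σ rows: total corner-gray = 29932  → 273.9133 mm³


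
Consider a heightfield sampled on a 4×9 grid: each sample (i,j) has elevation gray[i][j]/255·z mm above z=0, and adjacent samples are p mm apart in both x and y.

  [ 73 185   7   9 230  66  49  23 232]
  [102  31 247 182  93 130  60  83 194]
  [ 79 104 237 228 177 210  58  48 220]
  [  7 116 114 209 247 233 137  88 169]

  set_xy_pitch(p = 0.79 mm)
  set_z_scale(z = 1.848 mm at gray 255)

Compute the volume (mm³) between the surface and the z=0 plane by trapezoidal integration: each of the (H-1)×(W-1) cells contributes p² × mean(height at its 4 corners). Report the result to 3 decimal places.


height_mm = gray/255 × 1.848; cell vol = 0.79² × mean(4 corners)
unit = 0.79² × 1.848 / (4×255) = 0.00113072 mm³ per gray-sum
row 0: Σ corner-gray over 8 cells = 3391  → 3.8343
row 1: Σ corner-gray over 8 cells = 4371  → 4.9424
row 2: Σ corner-gray over 8 cells = 4887  → 5.5258
Σ rows: total corner-gray = 12649  → 14.3025 mm³

14.303


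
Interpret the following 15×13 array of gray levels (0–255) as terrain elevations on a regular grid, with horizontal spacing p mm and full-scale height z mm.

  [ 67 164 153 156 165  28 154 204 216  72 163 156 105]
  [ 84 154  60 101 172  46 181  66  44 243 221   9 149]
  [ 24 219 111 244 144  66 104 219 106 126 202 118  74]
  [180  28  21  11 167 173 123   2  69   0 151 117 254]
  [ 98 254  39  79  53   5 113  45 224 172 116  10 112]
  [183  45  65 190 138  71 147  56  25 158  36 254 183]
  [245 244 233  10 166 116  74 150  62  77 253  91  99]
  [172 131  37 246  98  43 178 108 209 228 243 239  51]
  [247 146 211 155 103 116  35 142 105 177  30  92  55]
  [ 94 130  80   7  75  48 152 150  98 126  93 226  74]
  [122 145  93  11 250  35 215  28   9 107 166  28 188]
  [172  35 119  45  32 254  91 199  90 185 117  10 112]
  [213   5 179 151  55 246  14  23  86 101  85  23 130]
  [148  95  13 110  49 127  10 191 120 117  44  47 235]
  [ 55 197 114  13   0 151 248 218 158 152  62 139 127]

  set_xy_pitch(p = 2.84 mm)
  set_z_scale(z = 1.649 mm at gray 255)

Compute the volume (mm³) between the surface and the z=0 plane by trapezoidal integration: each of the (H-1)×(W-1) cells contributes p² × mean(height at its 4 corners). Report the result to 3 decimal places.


height_mm = gray/255 × 1.649; cell vol = 2.84² × mean(4 corners)
unit = 2.84² × 1.649 / (4×255) = 0.0130394 mm³ per gray-sum
row 0: Σ corner-gray over 12 cells = 6261  → 81.6396
row 1: Σ corner-gray over 12 cells = 6243  → 81.4049
row 2: Σ corner-gray over 12 cells = 5574  → 72.6815
row 3: Σ corner-gray over 12 cells = 4588  → 59.8247
row 4: Σ corner-gray over 12 cells = 5166  → 67.3615
row 5: Σ corner-gray over 12 cells = 6032  → 78.6536
row 6: Σ corner-gray over 12 cells = 7039  → 91.7842
row 7: Σ corner-gray over 12 cells = 6669  → 86.9597
row 8: Σ corner-gray over 12 cells = 5464  → 71.2472
row 9: Σ corner-gray over 12 cells = 5022  → 65.4838
row 10: Σ corner-gray over 12 cells = 5122  → 66.7877
row 11: Σ corner-gray over 12 cells = 4917  → 64.1147
row 12: Σ corner-gray over 12 cells = 4508  → 58.7816
row 13: Σ corner-gray over 12 cells = 5315  → 69.3043
Σ rows: total corner-gray = 77920  → 1016.0290 mm³

1016.029


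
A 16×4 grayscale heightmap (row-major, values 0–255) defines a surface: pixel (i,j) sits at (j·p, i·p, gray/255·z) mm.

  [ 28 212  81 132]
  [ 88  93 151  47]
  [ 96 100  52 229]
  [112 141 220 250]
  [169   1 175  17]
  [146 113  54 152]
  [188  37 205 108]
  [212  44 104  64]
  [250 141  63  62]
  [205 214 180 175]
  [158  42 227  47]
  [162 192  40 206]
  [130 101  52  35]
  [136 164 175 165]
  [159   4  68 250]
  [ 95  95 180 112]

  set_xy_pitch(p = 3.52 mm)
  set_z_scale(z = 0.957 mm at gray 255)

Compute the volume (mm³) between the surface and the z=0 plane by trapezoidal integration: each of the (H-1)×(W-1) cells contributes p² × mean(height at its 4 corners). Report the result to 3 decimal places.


height_mm = gray/255 × 0.957; cell vol = 3.52² × mean(4 corners)
unit = 3.52² × 0.957 / (4×255) = 0.0116251 mm³ per gray-sum
row 0: Σ corner-gray over 3 cells = 1369  → 15.9148
row 1: Σ corner-gray over 3 cells = 1252  → 14.5546
row 2: Σ corner-gray over 3 cells = 1713  → 19.9138
row 3: Σ corner-gray over 3 cells = 1622  → 18.8559
row 4: Σ corner-gray over 3 cells = 1170  → 13.6014
row 5: Σ corner-gray over 3 cells = 1412  → 16.4147
row 6: Σ corner-gray over 3 cells = 1352  → 15.7171
row 7: Σ corner-gray over 3 cells = 1292  → 15.0196
row 8: Σ corner-gray over 3 cells = 1888  → 21.9482
row 9: Σ corner-gray over 3 cells = 1911  → 22.2156
row 10: Σ corner-gray over 3 cells = 1575  → 18.3095
row 11: Σ corner-gray over 3 cells = 1303  → 15.1475
row 12: Σ corner-gray over 3 cells = 1450  → 16.8564
row 13: Σ corner-gray over 3 cells = 1532  → 17.8097
row 14: Σ corner-gray over 3 cells = 1310  → 15.2289
Σ rows: total corner-gray = 22151  → 257.5078 mm³

257.508


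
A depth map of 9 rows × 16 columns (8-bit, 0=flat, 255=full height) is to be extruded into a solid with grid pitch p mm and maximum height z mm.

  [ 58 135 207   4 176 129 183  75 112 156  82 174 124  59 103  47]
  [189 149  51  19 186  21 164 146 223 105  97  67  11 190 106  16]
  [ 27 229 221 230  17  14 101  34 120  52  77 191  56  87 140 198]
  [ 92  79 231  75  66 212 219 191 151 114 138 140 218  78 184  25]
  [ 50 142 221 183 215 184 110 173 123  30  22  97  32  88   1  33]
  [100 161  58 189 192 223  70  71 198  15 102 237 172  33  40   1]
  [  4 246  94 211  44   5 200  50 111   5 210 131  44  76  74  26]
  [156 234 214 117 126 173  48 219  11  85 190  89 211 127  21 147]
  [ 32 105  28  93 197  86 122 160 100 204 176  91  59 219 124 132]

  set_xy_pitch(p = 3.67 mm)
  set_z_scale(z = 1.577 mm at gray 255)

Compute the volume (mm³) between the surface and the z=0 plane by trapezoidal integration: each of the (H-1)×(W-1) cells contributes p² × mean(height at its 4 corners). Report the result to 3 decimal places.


1190.194

height_mm = gray/255 × 1.577; cell vol = 3.67² × mean(4 corners)
unit = 3.67² × 1.577 / (4×255) = 0.020824 mm³ per gray-sum
row 0: Σ corner-gray over 15 cells = 6818  → 141.9779
row 1: Σ corner-gray over 15 cells = 6638  → 138.2296
row 2: Σ corner-gray over 15 cells = 7672  → 159.7615
row 3: Σ corner-gray over 15 cells = 7634  → 158.9702
row 4: Σ corner-gray over 15 cells = 6948  → 144.6850
row 5: Σ corner-gray over 15 cells = 6655  → 138.5836
row 6: Σ corner-gray over 15 cells = 7065  → 147.1214
row 7: Σ corner-gray over 15 cells = 7725  → 160.8652
Σ rows: total corner-gray = 57155  → 1190.1943 mm³


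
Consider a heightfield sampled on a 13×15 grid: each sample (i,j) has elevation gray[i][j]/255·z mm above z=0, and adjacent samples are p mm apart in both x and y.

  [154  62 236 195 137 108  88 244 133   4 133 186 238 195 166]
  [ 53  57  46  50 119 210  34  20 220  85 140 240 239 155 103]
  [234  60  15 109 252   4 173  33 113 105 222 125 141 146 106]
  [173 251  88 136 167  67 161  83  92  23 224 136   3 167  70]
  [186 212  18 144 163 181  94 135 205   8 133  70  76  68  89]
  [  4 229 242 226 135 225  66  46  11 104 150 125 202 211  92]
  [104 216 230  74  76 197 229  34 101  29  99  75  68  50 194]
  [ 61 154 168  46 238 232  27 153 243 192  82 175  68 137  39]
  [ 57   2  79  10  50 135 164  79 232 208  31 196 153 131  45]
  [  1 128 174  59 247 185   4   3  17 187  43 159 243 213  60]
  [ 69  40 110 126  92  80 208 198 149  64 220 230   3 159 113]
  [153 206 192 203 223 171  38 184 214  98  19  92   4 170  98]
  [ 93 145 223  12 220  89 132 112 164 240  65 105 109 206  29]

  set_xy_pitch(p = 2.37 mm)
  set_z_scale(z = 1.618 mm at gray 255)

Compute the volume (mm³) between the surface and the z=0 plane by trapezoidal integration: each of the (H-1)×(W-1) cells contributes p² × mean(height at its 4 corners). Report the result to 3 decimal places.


height_mm = gray/255 × 1.618; cell vol = 2.37² × mean(4 corners)
unit = 2.37² × 1.618 / (4×255) = 0.00890995 mm³ per gray-sum
row 0: Σ corner-gray over 14 cells = 7624  → 67.9294
row 1: Σ corner-gray over 14 cells = 6722  → 59.8927
row 2: Σ corner-gray over 14 cells = 6775  → 60.3649
row 3: Σ corner-gray over 14 cells = 6728  → 59.9461
row 4: Σ corner-gray over 14 cells = 7329  → 65.3010
row 5: Σ corner-gray over 14 cells = 7294  → 64.9891
row 6: Σ corner-gray over 14 cells = 7184  → 64.0090
row 7: Σ corner-gray over 14 cells = 6972  → 62.1201
row 8: Σ corner-gray over 14 cells = 6427  → 57.2642
row 9: Σ corner-gray over 14 cells = 6925  → 61.7014
row 10: Σ corner-gray over 14 cells = 7419  → 66.1029
row 11: Σ corner-gray over 14 cells = 7645  → 68.1165
Σ rows: total corner-gray = 85044  → 757.7374 mm³

757.737


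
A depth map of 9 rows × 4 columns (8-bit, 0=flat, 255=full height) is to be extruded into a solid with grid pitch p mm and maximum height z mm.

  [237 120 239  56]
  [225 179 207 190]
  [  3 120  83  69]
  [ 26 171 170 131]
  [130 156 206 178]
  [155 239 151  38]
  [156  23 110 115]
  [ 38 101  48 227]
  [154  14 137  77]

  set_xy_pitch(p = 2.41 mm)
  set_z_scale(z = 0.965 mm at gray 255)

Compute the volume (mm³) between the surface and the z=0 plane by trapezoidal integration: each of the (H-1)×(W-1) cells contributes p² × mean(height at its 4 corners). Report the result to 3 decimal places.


70.126

height_mm = gray/255 × 0.965; cell vol = 2.41² × mean(4 corners)
unit = 2.41² × 0.965 / (4×255) = 0.00549492 mm³ per gray-sum
row 0: Σ corner-gray over 3 cells = 2198  → 12.0778
row 1: Σ corner-gray over 3 cells = 1665  → 9.1490
row 2: Σ corner-gray over 3 cells = 1317  → 7.2368
row 3: Σ corner-gray over 3 cells = 1871  → 10.2810
row 4: Σ corner-gray over 3 cells = 2005  → 11.0173
row 5: Σ corner-gray over 3 cells = 1510  → 8.2973
row 6: Σ corner-gray over 3 cells = 1100  → 6.0444
row 7: Σ corner-gray over 3 cells = 1096  → 6.0224
Σ rows: total corner-gray = 12762  → 70.1261 mm³


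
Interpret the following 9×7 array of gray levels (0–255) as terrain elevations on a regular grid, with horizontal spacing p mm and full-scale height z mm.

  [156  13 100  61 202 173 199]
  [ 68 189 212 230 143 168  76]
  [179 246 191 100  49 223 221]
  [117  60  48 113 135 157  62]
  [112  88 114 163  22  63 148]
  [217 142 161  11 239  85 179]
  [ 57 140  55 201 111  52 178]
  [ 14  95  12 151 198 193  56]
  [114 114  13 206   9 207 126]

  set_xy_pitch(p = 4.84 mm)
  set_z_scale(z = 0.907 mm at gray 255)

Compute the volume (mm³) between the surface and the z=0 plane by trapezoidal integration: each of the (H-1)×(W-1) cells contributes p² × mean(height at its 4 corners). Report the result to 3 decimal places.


508.241

height_mm = gray/255 × 0.907; cell vol = 4.84² × mean(4 corners)
unit = 4.84² × 0.907 / (4×255) = 0.0208304 mm³ per gray-sum
row 0: Σ corner-gray over 6 cells = 3481  → 72.5107
row 1: Σ corner-gray over 6 cells = 4046  → 84.2798
row 2: Σ corner-gray over 6 cells = 3223  → 67.1364
row 3: Σ corner-gray over 6 cells = 2365  → 49.2639
row 4: Σ corner-gray over 6 cells = 2832  → 58.9917
row 5: Σ corner-gray over 6 cells = 3025  → 63.0120
row 6: Σ corner-gray over 6 cells = 2721  → 56.6795
row 7: Σ corner-gray over 6 cells = 2706  → 56.3671
Σ rows: total corner-gray = 24399  → 508.2412 mm³


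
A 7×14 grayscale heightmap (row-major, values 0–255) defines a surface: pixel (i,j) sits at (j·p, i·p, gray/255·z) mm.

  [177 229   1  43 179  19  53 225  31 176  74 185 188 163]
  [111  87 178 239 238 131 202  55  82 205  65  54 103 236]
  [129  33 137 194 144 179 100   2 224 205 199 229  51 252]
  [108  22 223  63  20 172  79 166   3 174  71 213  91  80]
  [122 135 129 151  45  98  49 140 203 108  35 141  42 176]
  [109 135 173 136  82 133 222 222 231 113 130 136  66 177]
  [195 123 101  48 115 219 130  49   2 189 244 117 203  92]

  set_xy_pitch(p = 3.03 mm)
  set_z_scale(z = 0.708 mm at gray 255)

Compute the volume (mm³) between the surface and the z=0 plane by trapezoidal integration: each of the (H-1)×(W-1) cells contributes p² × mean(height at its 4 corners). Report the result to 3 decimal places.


height_mm = gray/255 × 0.708; cell vol = 3.03² × mean(4 corners)
unit = 3.03² × 0.708 / (4×255) = 0.00637262 mm³ per gray-sum
row 0: Σ corner-gray over 13 cells = 6771  → 43.1490
row 1: Σ corner-gray over 13 cells = 7400  → 47.1574
row 2: Σ corner-gray over 13 cells = 6557  → 41.7853
row 3: Σ corner-gray over 13 cells = 5632  → 35.8906
row 4: Σ corner-gray over 13 cells = 6694  → 42.6583
row 5: Σ corner-gray over 13 cells = 7211  → 45.9530
Σ rows: total corner-gray = 40265  → 256.5937 mm³

256.594


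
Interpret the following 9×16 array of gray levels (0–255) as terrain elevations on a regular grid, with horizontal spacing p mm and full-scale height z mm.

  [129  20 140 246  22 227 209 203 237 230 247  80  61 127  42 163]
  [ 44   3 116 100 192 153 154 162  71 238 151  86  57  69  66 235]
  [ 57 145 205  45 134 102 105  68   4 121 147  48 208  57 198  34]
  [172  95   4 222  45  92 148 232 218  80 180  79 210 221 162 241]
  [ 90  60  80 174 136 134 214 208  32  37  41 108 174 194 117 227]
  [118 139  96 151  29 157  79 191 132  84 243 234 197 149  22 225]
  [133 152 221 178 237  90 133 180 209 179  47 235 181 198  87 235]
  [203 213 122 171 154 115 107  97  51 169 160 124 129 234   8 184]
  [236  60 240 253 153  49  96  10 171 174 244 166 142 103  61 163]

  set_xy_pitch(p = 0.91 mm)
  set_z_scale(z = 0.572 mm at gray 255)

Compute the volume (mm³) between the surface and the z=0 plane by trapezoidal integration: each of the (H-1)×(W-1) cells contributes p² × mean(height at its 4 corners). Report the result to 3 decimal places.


height_mm = gray/255 × 0.572; cell vol = 0.91² × mean(4 corners)
unit = 0.91² × 0.572 / (4×255) = 0.000464385 mm³ per gray-sum
row 0: Σ corner-gray over 15 cells = 7989  → 3.7100
row 1: Σ corner-gray over 15 cells = 6780  → 3.1485
row 2: Σ corner-gray over 15 cells = 7654  → 3.5544
row 3: Σ corner-gray over 15 cells = 8124  → 3.7727
row 4: Σ corner-gray over 15 cells = 7884  → 3.6612
row 5: Σ corner-gray over 15 cells = 9171  → 4.2589
row 6: Σ corner-gray over 15 cells = 9117  → 4.2338
row 7: Σ corner-gray over 15 cells = 8338  → 3.8720
Σ rows: total corner-gray = 65057  → 30.2115 mm³

30.212


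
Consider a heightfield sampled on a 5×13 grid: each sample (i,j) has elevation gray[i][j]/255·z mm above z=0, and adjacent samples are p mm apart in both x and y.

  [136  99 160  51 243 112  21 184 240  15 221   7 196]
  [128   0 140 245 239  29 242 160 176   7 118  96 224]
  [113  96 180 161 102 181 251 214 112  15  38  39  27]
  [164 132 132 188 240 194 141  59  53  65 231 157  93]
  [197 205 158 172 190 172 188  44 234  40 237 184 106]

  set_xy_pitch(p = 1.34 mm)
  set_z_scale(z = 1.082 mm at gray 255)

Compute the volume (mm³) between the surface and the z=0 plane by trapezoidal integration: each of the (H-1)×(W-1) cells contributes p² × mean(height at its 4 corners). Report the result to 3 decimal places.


49.940

height_mm = gray/255 × 1.082; cell vol = 1.34² × mean(4 corners)
unit = 1.34² × 1.082 / (4×255) = 0.00190474 mm³ per gray-sum
row 0: Σ corner-gray over 12 cells = 6294  → 11.9885
row 1: Σ corner-gray over 12 cells = 6174  → 11.7599
row 2: Σ corner-gray over 12 cells = 6359  → 12.1123
row 3: Σ corner-gray over 12 cells = 7392  → 14.0799
Σ rows: total corner-gray = 26219  → 49.9405 mm³


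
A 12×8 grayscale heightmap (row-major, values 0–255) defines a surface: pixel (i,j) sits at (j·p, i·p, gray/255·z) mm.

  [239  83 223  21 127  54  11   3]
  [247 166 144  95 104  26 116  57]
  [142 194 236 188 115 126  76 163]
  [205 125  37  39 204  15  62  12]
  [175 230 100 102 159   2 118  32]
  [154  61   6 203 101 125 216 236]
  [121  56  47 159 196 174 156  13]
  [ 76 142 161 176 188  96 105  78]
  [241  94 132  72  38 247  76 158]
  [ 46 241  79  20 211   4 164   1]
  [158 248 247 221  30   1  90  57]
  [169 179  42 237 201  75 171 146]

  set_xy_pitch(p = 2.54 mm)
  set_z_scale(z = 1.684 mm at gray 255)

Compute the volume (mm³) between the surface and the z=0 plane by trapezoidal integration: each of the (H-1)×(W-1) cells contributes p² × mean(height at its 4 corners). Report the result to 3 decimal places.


height_mm = gray/255 × 1.684; cell vol = 2.54² × mean(4 corners)
unit = 2.54² × 1.684 / (4×255) = 0.0106515 mm³ per gray-sum
row 0: Σ corner-gray over 7 cells = 2886  → 30.7401
row 1: Σ corner-gray over 7 cells = 3781  → 40.2732
row 2: Σ corner-gray over 7 cells = 3356  → 35.7463
row 3: Σ corner-gray over 7 cells = 2810  → 29.9306
row 4: Σ corner-gray over 7 cells = 3443  → 36.6730
row 5: Σ corner-gray over 7 cells = 3524  → 37.5358
row 6: Σ corner-gray over 7 cells = 3600  → 38.3453
row 7: Σ corner-gray over 7 cells = 3607  → 38.4198
row 8: Σ corner-gray over 7 cells = 3202  → 34.1060
row 9: Σ corner-gray over 7 cells = 3374  → 35.9380
row 10: Σ corner-gray over 7 cells = 4014  → 42.7550
Σ rows: total corner-gray = 37597  → 400.4631 mm³

400.463


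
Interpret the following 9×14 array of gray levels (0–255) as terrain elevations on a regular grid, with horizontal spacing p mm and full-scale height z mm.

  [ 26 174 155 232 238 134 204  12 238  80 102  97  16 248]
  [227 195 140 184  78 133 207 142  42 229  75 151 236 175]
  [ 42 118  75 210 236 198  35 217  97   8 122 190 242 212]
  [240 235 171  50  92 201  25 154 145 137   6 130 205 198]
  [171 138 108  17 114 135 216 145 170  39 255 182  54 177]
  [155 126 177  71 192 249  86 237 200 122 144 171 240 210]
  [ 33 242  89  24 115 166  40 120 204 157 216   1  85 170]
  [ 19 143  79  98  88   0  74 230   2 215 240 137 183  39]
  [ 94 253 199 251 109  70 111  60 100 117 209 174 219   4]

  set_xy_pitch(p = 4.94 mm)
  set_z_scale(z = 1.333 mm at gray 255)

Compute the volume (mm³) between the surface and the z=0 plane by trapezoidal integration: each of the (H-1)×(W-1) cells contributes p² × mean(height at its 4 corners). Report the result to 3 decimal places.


1856.251

height_mm = gray/255 × 1.333; cell vol = 4.94² × mean(4 corners)
unit = 4.94² × 1.333 / (4×255) = 0.0318922 mm³ per gray-sum
row 0: Σ corner-gray over 13 cells = 7664  → 244.4215
row 1: Σ corner-gray over 13 cells = 7776  → 247.9934
row 2: Σ corner-gray over 13 cells = 7290  → 232.4938
row 3: Σ corner-gray over 13 cells = 7034  → 224.3294
row 4: Σ corner-gray over 13 cells = 7889  → 251.5972
row 5: Σ corner-gray over 13 cells = 7516  → 239.7014
row 6: Σ corner-gray over 13 cells = 6157  → 196.3600
row 7: Σ corner-gray over 13 cells = 6878  → 219.3542
Σ rows: total corner-gray = 58204  → 1856.2510 mm³


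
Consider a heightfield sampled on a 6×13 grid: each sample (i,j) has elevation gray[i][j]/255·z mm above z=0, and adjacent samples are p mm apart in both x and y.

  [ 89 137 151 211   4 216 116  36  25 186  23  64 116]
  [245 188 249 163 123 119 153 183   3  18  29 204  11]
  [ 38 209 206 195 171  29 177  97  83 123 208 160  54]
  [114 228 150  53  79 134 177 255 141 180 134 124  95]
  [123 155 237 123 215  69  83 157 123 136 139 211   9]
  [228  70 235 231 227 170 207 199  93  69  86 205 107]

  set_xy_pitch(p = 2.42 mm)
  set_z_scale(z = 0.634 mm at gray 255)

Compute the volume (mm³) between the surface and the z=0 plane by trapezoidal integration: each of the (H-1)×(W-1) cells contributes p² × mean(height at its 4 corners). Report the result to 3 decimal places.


height_mm = gray/255 × 0.634; cell vol = 2.42² × mean(4 corners)
unit = 2.42² × 0.634 / (4×255) = 0.00364015 mm³ per gray-sum
row 0: Σ corner-gray over 12 cells = 5663  → 20.6142
row 1: Σ corner-gray over 12 cells = 6528  → 23.7629
row 2: Σ corner-gray over 12 cells = 6927  → 25.2154
row 3: Σ corner-gray over 12 cells = 6947  → 25.2882
row 4: Σ corner-gray over 12 cells = 7347  → 26.7442
Σ rows: total corner-gray = 33412  → 121.6248 mm³

121.625


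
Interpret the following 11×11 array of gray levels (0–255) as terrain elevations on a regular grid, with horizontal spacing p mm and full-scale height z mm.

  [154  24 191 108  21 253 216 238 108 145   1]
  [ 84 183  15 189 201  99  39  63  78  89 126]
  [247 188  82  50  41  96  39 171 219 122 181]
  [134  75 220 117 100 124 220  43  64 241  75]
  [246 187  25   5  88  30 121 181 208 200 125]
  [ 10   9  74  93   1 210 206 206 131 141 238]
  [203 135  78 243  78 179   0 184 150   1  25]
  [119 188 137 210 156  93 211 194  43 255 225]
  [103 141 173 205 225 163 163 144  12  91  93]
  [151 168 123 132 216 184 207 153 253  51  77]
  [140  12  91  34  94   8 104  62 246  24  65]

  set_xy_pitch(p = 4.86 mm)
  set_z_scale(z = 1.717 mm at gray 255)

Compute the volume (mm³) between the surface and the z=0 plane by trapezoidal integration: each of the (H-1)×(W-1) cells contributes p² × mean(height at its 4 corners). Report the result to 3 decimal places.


height_mm = gray/255 × 1.717; cell vol = 4.86² × mean(4 corners)
unit = 4.86² × 1.717 / (4×255) = 0.0397597 mm³ per gray-sum
row 0: Σ corner-gray over 10 cells = 4885  → 194.2259
row 1: Σ corner-gray over 10 cells = 4566  → 181.5426
row 2: Σ corner-gray over 10 cells = 5061  → 201.2236
row 3: Σ corner-gray over 10 cells = 5078  → 201.8996
row 4: Σ corner-gray over 10 cells = 4851  → 192.8741
row 5: Σ corner-gray over 10 cells = 4714  → 187.4270
row 6: Σ corner-gray over 10 cells = 5642  → 224.3240
row 7: Σ corner-gray over 10 cells = 6148  → 244.4424
row 8: Σ corner-gray over 10 cells = 6032  → 239.8303
row 9: Σ corner-gray over 10 cells = 4757  → 189.1367
Σ rows: total corner-gray = 51734  → 2056.9263 mm³

2056.926


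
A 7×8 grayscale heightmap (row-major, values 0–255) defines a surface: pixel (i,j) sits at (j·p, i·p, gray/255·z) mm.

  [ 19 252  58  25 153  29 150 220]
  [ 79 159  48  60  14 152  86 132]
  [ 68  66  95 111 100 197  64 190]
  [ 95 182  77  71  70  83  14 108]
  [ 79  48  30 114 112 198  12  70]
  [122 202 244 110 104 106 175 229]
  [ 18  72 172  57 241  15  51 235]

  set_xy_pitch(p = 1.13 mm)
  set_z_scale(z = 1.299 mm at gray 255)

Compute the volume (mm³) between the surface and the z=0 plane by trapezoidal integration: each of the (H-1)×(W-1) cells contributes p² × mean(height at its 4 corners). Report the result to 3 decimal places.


height_mm = gray/255 × 1.299; cell vol = 1.13² × mean(4 corners)
unit = 1.13² × 1.299 / (4×255) = 0.00162617 mm³ per gray-sum
row 0: Σ corner-gray over 7 cells = 2822  → 4.5891
row 1: Σ corner-gray over 7 cells = 2773  → 4.5094
row 2: Σ corner-gray over 7 cells = 2721  → 4.4248
row 3: Σ corner-gray over 7 cells = 2374  → 3.8605
row 4: Σ corner-gray over 7 cells = 3410  → 5.5452
row 5: Σ corner-gray over 7 cells = 3702  → 6.0201
Σ rows: total corner-gray = 17802  → 28.9491 mm³

28.949


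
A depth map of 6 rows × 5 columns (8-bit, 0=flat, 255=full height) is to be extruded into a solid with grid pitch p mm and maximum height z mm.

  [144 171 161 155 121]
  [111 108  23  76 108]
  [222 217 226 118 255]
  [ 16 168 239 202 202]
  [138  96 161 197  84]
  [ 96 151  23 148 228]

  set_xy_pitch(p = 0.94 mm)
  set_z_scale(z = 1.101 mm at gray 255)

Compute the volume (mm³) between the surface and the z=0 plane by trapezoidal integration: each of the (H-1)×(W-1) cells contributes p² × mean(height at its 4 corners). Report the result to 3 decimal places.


11.257

height_mm = gray/255 × 1.101; cell vol = 0.94² × mean(4 corners)
unit = 0.94² × 1.101 / (4×255) = 0.000953768 mm³ per gray-sum
row 0: Σ corner-gray over 4 cells = 1872  → 1.7855
row 1: Σ corner-gray over 4 cells = 2232  → 2.1288
row 2: Σ corner-gray over 4 cells = 3035  → 2.8947
row 3: Σ corner-gray over 4 cells = 2566  → 2.4474
row 4: Σ corner-gray over 4 cells = 2098  → 2.0010
Σ rows: total corner-gray = 11803  → 11.2573 mm³


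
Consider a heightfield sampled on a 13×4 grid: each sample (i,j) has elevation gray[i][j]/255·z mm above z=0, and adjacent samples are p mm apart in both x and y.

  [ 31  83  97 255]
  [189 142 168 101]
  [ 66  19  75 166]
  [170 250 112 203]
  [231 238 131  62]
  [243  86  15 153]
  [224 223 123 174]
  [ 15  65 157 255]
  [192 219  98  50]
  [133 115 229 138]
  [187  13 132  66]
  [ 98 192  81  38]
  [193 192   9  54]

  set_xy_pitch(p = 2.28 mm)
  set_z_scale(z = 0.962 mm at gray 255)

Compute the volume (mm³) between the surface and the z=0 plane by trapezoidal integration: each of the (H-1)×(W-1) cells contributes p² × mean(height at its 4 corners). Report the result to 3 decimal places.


93.815

height_mm = gray/255 × 0.962; cell vol = 2.28² × mean(4 corners)
unit = 2.28² × 0.962 / (4×255) = 0.0049028 mm³ per gray-sum
row 0: Σ corner-gray over 3 cells = 1556  → 7.6288
row 1: Σ corner-gray over 3 cells = 1330  → 6.5207
row 2: Σ corner-gray over 3 cells = 1517  → 7.4376
row 3: Σ corner-gray over 3 cells = 2128  → 10.4332
row 4: Σ corner-gray over 3 cells = 1629  → 7.9867
row 5: Σ corner-gray over 3 cells = 1688  → 8.2759
row 6: Σ corner-gray over 3 cells = 1804  → 8.8447
row 7: Σ corner-gray over 3 cells = 1590  → 7.7955
row 8: Σ corner-gray over 3 cells = 1835  → 8.9966
row 9: Σ corner-gray over 3 cells = 1502  → 7.3640
row 10: Σ corner-gray over 3 cells = 1225  → 6.0059
row 11: Σ corner-gray over 3 cells = 1331  → 6.5256
Σ rows: total corner-gray = 19135  → 93.8152 mm³


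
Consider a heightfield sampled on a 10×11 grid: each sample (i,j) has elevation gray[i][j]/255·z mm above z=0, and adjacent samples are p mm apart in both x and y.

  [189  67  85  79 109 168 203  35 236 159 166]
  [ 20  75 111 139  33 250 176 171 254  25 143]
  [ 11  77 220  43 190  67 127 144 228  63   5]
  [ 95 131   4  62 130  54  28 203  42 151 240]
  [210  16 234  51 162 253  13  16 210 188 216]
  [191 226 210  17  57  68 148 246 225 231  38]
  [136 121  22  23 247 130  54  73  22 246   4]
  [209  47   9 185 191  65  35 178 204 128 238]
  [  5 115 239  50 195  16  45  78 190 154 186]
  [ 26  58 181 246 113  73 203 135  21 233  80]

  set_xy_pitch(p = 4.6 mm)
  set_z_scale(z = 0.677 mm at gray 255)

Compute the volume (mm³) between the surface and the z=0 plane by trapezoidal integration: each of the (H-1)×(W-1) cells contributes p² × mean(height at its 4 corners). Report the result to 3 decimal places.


height_mm = gray/255 × 0.677; cell vol = 4.6² × mean(4 corners)
unit = 4.6² × 0.677 / (4×255) = 0.0140444 mm³ per gray-sum
row 0: Σ corner-gray over 10 cells = 5268  → 73.9861
row 1: Σ corner-gray over 10 cells = 4965  → 69.7306
row 2: Σ corner-gray over 10 cells = 4279  → 60.0961
row 3: Σ corner-gray over 10 cells = 4657  → 65.4049
row 4: Σ corner-gray over 10 cells = 5797  → 81.4156
row 5: Σ corner-gray over 10 cells = 5101  → 71.6406
row 6: Σ corner-gray over 10 cells = 4547  → 63.8600
row 7: Σ corner-gray over 10 cells = 4886  → 68.6211
row 8: Σ corner-gray over 10 cells = 4987  → 70.0396
Σ rows: total corner-gray = 44487  → 624.7946 mm³

624.795


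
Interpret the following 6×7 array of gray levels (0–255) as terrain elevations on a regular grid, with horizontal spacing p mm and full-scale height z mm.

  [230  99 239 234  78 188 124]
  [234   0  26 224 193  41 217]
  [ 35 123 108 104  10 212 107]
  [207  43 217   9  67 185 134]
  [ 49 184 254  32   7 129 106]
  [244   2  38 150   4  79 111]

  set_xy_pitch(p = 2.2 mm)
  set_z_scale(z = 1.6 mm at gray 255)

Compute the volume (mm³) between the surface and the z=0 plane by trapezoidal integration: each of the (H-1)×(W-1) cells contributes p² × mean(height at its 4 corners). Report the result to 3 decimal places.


height_mm = gray/255 × 1.6; cell vol = 2.2² × mean(4 corners)
unit = 2.2² × 1.6 / (4×255) = 0.00759216 mm³ per gray-sum
row 0: Σ corner-gray over 6 cells = 3449  → 26.1853
row 1: Σ corner-gray over 6 cells = 2675  → 20.3090
row 2: Σ corner-gray over 6 cells = 2639  → 20.0357
row 3: Σ corner-gray over 6 cells = 2750  → 20.8784
row 4: Σ corner-gray over 6 cells = 2268  → 17.2190
Σ rows: total corner-gray = 13781  → 104.6275 mm³

104.628


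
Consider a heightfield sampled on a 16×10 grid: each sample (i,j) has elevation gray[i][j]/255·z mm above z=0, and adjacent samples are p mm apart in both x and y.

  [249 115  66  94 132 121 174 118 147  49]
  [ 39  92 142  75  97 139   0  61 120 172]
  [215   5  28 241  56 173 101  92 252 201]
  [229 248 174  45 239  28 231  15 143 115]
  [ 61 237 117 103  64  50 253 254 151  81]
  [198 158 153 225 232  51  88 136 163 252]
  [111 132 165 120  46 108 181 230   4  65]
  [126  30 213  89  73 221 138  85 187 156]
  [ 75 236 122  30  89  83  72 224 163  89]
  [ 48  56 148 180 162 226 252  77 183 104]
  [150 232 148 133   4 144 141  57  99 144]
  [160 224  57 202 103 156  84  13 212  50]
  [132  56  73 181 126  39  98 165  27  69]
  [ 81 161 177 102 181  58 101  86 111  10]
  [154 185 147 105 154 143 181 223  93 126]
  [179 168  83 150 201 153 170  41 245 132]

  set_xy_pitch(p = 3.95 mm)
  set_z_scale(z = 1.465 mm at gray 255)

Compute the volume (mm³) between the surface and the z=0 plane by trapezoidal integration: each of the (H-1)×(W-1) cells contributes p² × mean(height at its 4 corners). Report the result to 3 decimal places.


height_mm = gray/255 × 1.465; cell vol = 3.95² × mean(4 corners)
unit = 3.95² × 1.465 / (4×255) = 0.0224095 mm³ per gray-sum
row 0: Σ corner-gray over 9 cells = 3895  → 87.2849
row 1: Σ corner-gray over 9 cells = 3975  → 89.0777
row 2: Σ corner-gray over 9 cells = 4902  → 109.8512
row 3: Σ corner-gray over 9 cells = 5190  → 116.3052
row 4: Σ corner-gray over 9 cells = 5462  → 122.4005
row 5: Σ corner-gray over 9 cells = 5010  → 112.2715
row 6: Σ corner-gray over 9 cells = 4502  → 100.8874
row 7: Σ corner-gray over 9 cells = 4556  → 102.0976
row 8: Σ corner-gray over 9 cells = 4922  → 110.2994
row 9: Σ corner-gray over 9 cells = 4930  → 110.4787
row 10: Σ corner-gray over 9 cells = 4522  → 101.3356
row 11: Σ corner-gray over 9 cells = 4043  → 90.6015
row 12: Σ corner-gray over 9 cells = 3776  → 84.6182
row 13: Σ corner-gray over 9 cells = 4787  → 107.2741
row 14: Σ corner-gray over 9 cells = 5475  → 122.6919
Σ rows: total corner-gray = 69947  → 1567.4754 mm³

1567.475


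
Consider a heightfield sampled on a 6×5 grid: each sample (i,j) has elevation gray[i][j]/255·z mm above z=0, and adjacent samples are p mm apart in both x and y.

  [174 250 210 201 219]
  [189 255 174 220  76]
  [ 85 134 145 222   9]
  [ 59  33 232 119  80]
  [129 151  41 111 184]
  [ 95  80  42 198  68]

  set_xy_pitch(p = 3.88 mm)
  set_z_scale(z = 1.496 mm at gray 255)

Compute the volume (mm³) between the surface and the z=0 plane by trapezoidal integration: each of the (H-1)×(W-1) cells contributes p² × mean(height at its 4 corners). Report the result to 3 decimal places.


253.653

height_mm = gray/255 × 1.496; cell vol = 3.88² × mean(4 corners)
unit = 3.88² × 1.496 / (4×255) = 0.0220798 mm³ per gray-sum
row 0: Σ corner-gray over 4 cells = 3278  → 72.3775
row 1: Σ corner-gray over 4 cells = 2659  → 58.7102
row 2: Σ corner-gray over 4 cells = 2003  → 44.2258
row 3: Σ corner-gray over 4 cells = 1826  → 40.3177
row 4: Σ corner-gray over 4 cells = 1722  → 38.0214
Σ rows: total corner-gray = 11488  → 253.6526 mm³


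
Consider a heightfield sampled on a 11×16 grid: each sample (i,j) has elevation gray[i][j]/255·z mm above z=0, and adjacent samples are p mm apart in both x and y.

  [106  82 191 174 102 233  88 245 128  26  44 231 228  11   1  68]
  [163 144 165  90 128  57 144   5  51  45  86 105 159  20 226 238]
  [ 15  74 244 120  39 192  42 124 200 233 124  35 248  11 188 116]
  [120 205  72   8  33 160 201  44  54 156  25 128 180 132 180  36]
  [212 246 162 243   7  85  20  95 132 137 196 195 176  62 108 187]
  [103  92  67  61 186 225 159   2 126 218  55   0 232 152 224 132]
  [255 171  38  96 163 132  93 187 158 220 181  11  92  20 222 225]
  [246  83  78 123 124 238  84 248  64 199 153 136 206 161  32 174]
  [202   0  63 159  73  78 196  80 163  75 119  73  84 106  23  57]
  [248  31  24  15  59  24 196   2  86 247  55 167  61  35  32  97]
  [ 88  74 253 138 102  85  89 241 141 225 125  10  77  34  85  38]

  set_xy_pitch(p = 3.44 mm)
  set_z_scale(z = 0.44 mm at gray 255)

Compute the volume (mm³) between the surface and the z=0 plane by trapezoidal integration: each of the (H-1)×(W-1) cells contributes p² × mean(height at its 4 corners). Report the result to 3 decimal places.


height_mm = gray/255 × 0.44; cell vol = 3.44² × mean(4 corners)
unit = 3.44² × 0.44 / (4×255) = 0.00510469 mm³ per gray-sum
row 0: Σ corner-gray over 15 cells = 6993  → 35.6971
row 1: Σ corner-gray over 15 cells = 7130  → 36.3964
row 2: Σ corner-gray over 15 cells = 7191  → 36.7078
row 3: Σ corner-gray over 15 cells = 7439  → 37.9738
row 4: Σ corner-gray over 15 cells = 7960  → 40.6333
row 5: Σ corner-gray over 15 cells = 7881  → 40.2301
row 6: Σ corner-gray over 15 cells = 8326  → 42.5017
row 7: Σ corner-gray over 15 cells = 7121  → 36.3505
row 8: Σ corner-gray over 15 cells = 5256  → 26.8303
row 9: Σ corner-gray over 15 cells = 5897  → 30.1024
Σ rows: total corner-gray = 71194  → 363.4233 mm³

363.423


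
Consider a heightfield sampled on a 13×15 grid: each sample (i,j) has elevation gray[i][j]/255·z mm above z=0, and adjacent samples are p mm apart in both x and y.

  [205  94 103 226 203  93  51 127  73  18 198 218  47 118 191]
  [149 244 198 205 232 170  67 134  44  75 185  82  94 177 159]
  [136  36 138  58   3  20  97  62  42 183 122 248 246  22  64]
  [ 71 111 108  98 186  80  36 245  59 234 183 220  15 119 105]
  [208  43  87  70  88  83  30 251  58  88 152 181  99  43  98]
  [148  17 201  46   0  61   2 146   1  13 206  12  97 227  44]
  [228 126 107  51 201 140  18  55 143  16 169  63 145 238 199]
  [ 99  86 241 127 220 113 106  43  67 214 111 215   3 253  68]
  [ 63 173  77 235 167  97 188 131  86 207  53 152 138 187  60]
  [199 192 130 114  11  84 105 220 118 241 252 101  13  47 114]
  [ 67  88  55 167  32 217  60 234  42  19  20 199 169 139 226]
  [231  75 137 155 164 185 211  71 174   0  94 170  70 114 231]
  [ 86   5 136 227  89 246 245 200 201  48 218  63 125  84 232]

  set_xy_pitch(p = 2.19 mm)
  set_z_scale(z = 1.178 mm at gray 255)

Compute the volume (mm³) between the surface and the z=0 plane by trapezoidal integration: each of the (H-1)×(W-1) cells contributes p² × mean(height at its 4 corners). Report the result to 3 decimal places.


452.450

height_mm = gray/255 × 1.178; cell vol = 2.19² × mean(4 corners)
unit = 2.19² × 1.178 / (4×255) = 0.00553903 mm³ per gray-sum
row 0: Σ corner-gray over 14 cells = 7656  → 42.4068
row 1: Σ corner-gray over 14 cells = 6876  → 38.0863
row 2: Σ corner-gray over 14 cells = 6318  → 34.9956
row 3: Σ corner-gray over 14 cells = 6416  → 35.5384
row 4: Σ corner-gray over 14 cells = 5102  → 28.2601
row 5: Σ corner-gray over 14 cells = 5621  → 31.1349
row 6: Σ corner-gray over 14 cells = 7136  → 39.5265
row 7: Σ corner-gray over 14 cells = 7670  → 42.4843
row 8: Σ corner-gray over 14 cells = 7474  → 41.3987
row 9: Σ corner-gray over 14 cells = 6744  → 37.3552
row 10: Σ corner-gray over 14 cells = 6877  → 38.0919
row 11: Σ corner-gray over 14 cells = 7794  → 43.1712
Σ rows: total corner-gray = 81684  → 452.4497 mm³


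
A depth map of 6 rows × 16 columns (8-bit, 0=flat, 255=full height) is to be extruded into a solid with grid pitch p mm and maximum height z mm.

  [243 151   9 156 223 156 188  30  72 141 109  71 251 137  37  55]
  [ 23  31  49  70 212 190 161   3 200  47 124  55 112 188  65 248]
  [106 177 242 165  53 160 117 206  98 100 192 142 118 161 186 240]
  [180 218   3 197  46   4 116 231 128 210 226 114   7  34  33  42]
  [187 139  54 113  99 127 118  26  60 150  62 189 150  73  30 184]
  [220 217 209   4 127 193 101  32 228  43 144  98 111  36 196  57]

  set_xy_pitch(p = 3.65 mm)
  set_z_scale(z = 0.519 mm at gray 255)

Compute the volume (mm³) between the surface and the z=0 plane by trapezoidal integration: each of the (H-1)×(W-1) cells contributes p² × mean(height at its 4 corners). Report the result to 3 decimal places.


245.793

height_mm = gray/255 × 0.519; cell vol = 3.65² × mean(4 corners)
unit = 3.65² × 0.519 / (4×255) = 0.0067788 mm³ per gray-sum
row 0: Σ corner-gray over 15 cells = 7045  → 47.7567
row 1: Σ corner-gray over 15 cells = 7865  → 53.3153
row 2: Σ corner-gray over 15 cells = 7936  → 53.7966
row 3: Σ corner-gray over 15 cells = 6507  → 44.1097
row 4: Σ corner-gray over 15 cells = 6906  → 46.8144
Σ rows: total corner-gray = 36259  → 245.7926 mm³
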